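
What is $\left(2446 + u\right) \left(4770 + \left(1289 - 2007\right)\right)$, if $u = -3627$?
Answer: $-4785412$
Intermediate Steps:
$\left(2446 + u\right) \left(4770 + \left(1289 - 2007\right)\right) = \left(2446 - 3627\right) \left(4770 + \left(1289 - 2007\right)\right) = - 1181 \left(4770 - 718\right) = \left(-1181\right) 4052 = -4785412$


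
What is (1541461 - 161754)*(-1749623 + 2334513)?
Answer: 806976827230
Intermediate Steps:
(1541461 - 161754)*(-1749623 + 2334513) = 1379707*584890 = 806976827230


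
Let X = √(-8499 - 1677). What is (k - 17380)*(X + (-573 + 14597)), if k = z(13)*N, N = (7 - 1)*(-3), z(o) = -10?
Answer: -241212800 - 137600*I*√159 ≈ -2.4121e+8 - 1.7351e+6*I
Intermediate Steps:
N = -18 (N = 6*(-3) = -18)
k = 180 (k = -10*(-18) = 180)
X = 8*I*√159 (X = √(-10176) = 8*I*√159 ≈ 100.88*I)
(k - 17380)*(X + (-573 + 14597)) = (180 - 17380)*(8*I*√159 + (-573 + 14597)) = -17200*(8*I*√159 + 14024) = -17200*(14024 + 8*I*√159) = -241212800 - 137600*I*√159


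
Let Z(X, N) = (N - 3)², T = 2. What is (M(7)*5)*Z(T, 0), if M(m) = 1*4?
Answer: 180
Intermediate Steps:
M(m) = 4
Z(X, N) = (-3 + N)²
(M(7)*5)*Z(T, 0) = (4*5)*(-3 + 0)² = 20*(-3)² = 20*9 = 180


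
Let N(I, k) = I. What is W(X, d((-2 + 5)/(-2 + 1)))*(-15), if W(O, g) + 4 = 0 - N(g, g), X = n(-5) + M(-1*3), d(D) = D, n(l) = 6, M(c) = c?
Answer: 15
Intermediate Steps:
X = 3 (X = 6 - 1*3 = 6 - 3 = 3)
W(O, g) = -4 - g (W(O, g) = -4 + (0 - g) = -4 - g)
W(X, d((-2 + 5)/(-2 + 1)))*(-15) = (-4 - (-2 + 5)/(-2 + 1))*(-15) = (-4 - 3/(-1))*(-15) = (-4 - 3*(-1))*(-15) = (-4 - 1*(-3))*(-15) = (-4 + 3)*(-15) = -1*(-15) = 15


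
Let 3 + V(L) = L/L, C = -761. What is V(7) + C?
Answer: -763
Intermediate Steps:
V(L) = -2 (V(L) = -3 + L/L = -3 + 1 = -2)
V(7) + C = -2 - 761 = -763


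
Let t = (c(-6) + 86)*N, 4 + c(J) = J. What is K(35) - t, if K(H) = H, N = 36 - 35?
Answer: -41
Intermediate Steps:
c(J) = -4 + J
N = 1
t = 76 (t = ((-4 - 6) + 86)*1 = (-10 + 86)*1 = 76*1 = 76)
K(35) - t = 35 - 1*76 = 35 - 76 = -41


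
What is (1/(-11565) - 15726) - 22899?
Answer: -446698126/11565 ≈ -38625.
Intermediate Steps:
(1/(-11565) - 15726) - 22899 = (-1/11565 - 15726) - 22899 = -181871191/11565 - 22899 = -446698126/11565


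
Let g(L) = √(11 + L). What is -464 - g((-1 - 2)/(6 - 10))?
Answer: -464 - √47/2 ≈ -467.43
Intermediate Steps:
-464 - g((-1 - 2)/(6 - 10)) = -464 - √(11 + (-1 - 2)/(6 - 10)) = -464 - √(11 - 3/(-4)) = -464 - √(11 - 3*(-¼)) = -464 - √(11 + ¾) = -464 - √(47/4) = -464 - √47/2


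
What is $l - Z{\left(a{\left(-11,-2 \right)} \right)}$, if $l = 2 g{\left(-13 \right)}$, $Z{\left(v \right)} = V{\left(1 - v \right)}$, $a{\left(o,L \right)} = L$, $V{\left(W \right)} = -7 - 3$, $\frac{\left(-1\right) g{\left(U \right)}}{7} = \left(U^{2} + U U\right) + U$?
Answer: $-4540$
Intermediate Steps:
$g{\left(U \right)} = - 14 U^{2} - 7 U$ ($g{\left(U \right)} = - 7 \left(\left(U^{2} + U U\right) + U\right) = - 7 \left(\left(U^{2} + U^{2}\right) + U\right) = - 7 \left(2 U^{2} + U\right) = - 7 \left(U + 2 U^{2}\right) = - 14 U^{2} - 7 U$)
$V{\left(W \right)} = -10$ ($V{\left(W \right)} = -7 - 3 = -10$)
$Z{\left(v \right)} = -10$
$l = -4550$ ($l = 2 \left(\left(-7\right) \left(-13\right) \left(1 + 2 \left(-13\right)\right)\right) = 2 \left(\left(-7\right) \left(-13\right) \left(1 - 26\right)\right) = 2 \left(\left(-7\right) \left(-13\right) \left(-25\right)\right) = 2 \left(-2275\right) = -4550$)
$l - Z{\left(a{\left(-11,-2 \right)} \right)} = -4550 - -10 = -4550 + 10 = -4540$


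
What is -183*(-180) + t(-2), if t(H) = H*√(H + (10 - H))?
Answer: 32940 - 2*√10 ≈ 32934.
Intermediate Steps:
t(H) = H*√10
-183*(-180) + t(-2) = -183*(-180) - 2*√10 = 32940 - 2*√10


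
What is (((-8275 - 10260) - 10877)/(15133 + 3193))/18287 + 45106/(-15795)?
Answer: -7558364187056/2646669920895 ≈ -2.8558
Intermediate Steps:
(((-8275 - 10260) - 10877)/(15133 + 3193))/18287 + 45106/(-15795) = ((-18535 - 10877)/18326)*(1/18287) + 45106*(-1/15795) = -29412*1/18326*(1/18287) - 45106/15795 = -14706/9163*1/18287 - 45106/15795 = -14706/167563781 - 45106/15795 = -7558364187056/2646669920895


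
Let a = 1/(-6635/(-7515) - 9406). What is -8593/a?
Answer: 121469711363/1503 ≈ 8.0818e+7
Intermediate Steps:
a = -1503/14135891 (a = 1/(-6635*(-1/7515) - 9406) = 1/(1327/1503 - 9406) = 1/(-14135891/1503) = -1503/14135891 ≈ -0.00010633)
-8593/a = -8593/(-1503/14135891) = -8593*(-14135891/1503) = 121469711363/1503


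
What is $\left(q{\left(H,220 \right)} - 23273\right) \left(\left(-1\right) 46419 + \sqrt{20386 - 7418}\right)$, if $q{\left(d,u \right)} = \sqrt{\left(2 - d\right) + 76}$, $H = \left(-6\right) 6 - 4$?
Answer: $\left(23273 - \sqrt{118}\right) \left(46419 - 2 \sqrt{3242}\right) \approx 1.0772 \cdot 10^{9}$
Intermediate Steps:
$H = -40$ ($H = -36 - 4 = -40$)
$q{\left(d,u \right)} = \sqrt{78 - d}$
$\left(q{\left(H,220 \right)} - 23273\right) \left(\left(-1\right) 46419 + \sqrt{20386 - 7418}\right) = \left(\sqrt{78 - -40} - 23273\right) \left(\left(-1\right) 46419 + \sqrt{20386 - 7418}\right) = \left(\sqrt{78 + 40} - 23273\right) \left(-46419 + \sqrt{12968}\right) = \left(\sqrt{118} - 23273\right) \left(-46419 + 2 \sqrt{3242}\right) = \left(-23273 + \sqrt{118}\right) \left(-46419 + 2 \sqrt{3242}\right) = \left(-46419 + 2 \sqrt{3242}\right) \left(-23273 + \sqrt{118}\right)$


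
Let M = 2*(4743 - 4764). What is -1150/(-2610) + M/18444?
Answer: 12127/27666 ≈ 0.43834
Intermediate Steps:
M = -42 (M = 2*(-21) = -42)
-1150/(-2610) + M/18444 = -1150/(-2610) - 42/18444 = -1150*(-1/2610) - 42*1/18444 = 115/261 - 7/3074 = 12127/27666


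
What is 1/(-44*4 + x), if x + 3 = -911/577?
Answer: -577/104194 ≈ -0.0055377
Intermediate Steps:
x = -2642/577 (x = -3 - 911/577 = -2642/577 ≈ -4.5789)
1/(-44*4 + x) = 1/(-44*4 - 2642/577) = 1/(-176 - 2642/577) = 1/(-104194/577) = -577/104194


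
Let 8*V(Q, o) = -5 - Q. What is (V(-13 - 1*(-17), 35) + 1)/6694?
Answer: -1/53552 ≈ -1.8673e-5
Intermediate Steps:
V(Q, o) = -5/8 - Q/8 (V(Q, o) = (-5 - Q)/8 = -5/8 - Q/8)
(V(-13 - 1*(-17), 35) + 1)/6694 = ((-5/8 - (-13 - 1*(-17))/8) + 1)/6694 = ((-5/8 - (-13 + 17)/8) + 1)*(1/6694) = ((-5/8 - 1/8*4) + 1)*(1/6694) = ((-5/8 - 1/2) + 1)*(1/6694) = (-9/8 + 1)*(1/6694) = -1/8*1/6694 = -1/53552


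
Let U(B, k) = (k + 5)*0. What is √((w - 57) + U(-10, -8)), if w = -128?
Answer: I*√185 ≈ 13.601*I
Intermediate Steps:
U(B, k) = 0 (U(B, k) = (5 + k)*0 = 0)
√((w - 57) + U(-10, -8)) = √((-128 - 57) + 0) = √(-185 + 0) = √(-185) = I*√185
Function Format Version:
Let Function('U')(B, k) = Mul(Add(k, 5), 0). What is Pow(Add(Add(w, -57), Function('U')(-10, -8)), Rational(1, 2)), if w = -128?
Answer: Mul(I, Pow(185, Rational(1, 2))) ≈ Mul(13.601, I)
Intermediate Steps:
Function('U')(B, k) = 0 (Function('U')(B, k) = Mul(Add(5, k), 0) = 0)
Pow(Add(Add(w, -57), Function('U')(-10, -8)), Rational(1, 2)) = Pow(Add(Add(-128, -57), 0), Rational(1, 2)) = Pow(Add(-185, 0), Rational(1, 2)) = Pow(-185, Rational(1, 2)) = Mul(I, Pow(185, Rational(1, 2)))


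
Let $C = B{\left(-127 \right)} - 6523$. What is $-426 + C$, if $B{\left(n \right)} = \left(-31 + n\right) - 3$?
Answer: $-7110$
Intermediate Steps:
$B{\left(n \right)} = -34 + n$
$C = -6684$ ($C = \left(-34 - 127\right) - 6523 = -161 - 6523 = -6684$)
$-426 + C = -426 - 6684 = -7110$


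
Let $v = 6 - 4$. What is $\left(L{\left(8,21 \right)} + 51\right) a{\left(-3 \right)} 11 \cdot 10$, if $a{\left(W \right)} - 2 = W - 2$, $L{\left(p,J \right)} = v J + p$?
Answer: $-33330$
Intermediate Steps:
$v = 2$
$L{\left(p,J \right)} = p + 2 J$ ($L{\left(p,J \right)} = 2 J + p = p + 2 J$)
$a{\left(W \right)} = W$ ($a{\left(W \right)} = 2 + \left(W - 2\right) = 2 + \left(-2 + W\right) = W$)
$\left(L{\left(8,21 \right)} + 51\right) a{\left(-3 \right)} 11 \cdot 10 = \left(\left(8 + 2 \cdot 21\right) + 51\right) \left(-3\right) 11 \cdot 10 = \left(\left(8 + 42\right) + 51\right) \left(\left(-33\right) 10\right) = \left(50 + 51\right) \left(-330\right) = 101 \left(-330\right) = -33330$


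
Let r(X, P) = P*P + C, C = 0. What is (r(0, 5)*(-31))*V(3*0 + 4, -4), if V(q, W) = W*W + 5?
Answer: -16275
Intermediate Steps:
r(X, P) = P² (r(X, P) = P*P + 0 = P² + 0 = P²)
V(q, W) = 5 + W² (V(q, W) = W² + 5 = 5 + W²)
(r(0, 5)*(-31))*V(3*0 + 4, -4) = (5²*(-31))*(5 + (-4)²) = (25*(-31))*(5 + 16) = -775*21 = -16275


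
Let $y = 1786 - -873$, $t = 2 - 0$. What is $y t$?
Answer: $5318$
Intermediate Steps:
$t = 2$ ($t = 2 + 0 = 2$)
$y = 2659$ ($y = 1786 + 873 = 2659$)
$y t = 2659 \cdot 2 = 5318$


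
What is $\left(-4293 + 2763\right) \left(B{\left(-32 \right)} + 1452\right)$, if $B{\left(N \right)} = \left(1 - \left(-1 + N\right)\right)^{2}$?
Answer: $-3990240$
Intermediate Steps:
$B{\left(N \right)} = \left(2 - N\right)^{2}$
$\left(-4293 + 2763\right) \left(B{\left(-32 \right)} + 1452\right) = \left(-4293 + 2763\right) \left(\left(-2 - 32\right)^{2} + 1452\right) = - 1530 \left(\left(-34\right)^{2} + 1452\right) = - 1530 \left(1156 + 1452\right) = \left(-1530\right) 2608 = -3990240$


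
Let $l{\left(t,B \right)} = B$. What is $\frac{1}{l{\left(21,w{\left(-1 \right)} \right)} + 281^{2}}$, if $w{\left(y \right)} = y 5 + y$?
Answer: $\frac{1}{78955} \approx 1.2665 \cdot 10^{-5}$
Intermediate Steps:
$w{\left(y \right)} = 6 y$ ($w{\left(y \right)} = 5 y + y = 6 y$)
$\frac{1}{l{\left(21,w{\left(-1 \right)} \right)} + 281^{2}} = \frac{1}{6 \left(-1\right) + 281^{2}} = \frac{1}{-6 + 78961} = \frac{1}{78955}$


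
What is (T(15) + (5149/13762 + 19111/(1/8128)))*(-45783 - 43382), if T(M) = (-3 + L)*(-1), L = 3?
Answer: -190608856479386425/13762 ≈ -1.3850e+13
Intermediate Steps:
T(M) = 0 (T(M) = (-3 + 3)*(-1) = 0*(-1) = 0)
(T(15) + (5149/13762 + 19111/(1/8128)))*(-45783 - 43382) = (0 + (5149/13762 + 19111/(1/8128)))*(-45783 - 43382) = (0 + (5149*(1/13762) + 19111/(1/8128)))*(-89165) = (0 + (5149/13762 + 19111*8128))*(-89165) = (0 + (5149/13762 + 155334208))*(-89165) = (0 + 2137709375645/13762)*(-89165) = (2137709375645/13762)*(-89165) = -190608856479386425/13762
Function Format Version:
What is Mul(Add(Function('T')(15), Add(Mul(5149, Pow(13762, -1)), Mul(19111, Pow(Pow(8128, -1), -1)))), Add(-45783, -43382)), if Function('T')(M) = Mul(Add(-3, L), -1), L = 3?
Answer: Rational(-190608856479386425, 13762) ≈ -1.3850e+13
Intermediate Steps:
Function('T')(M) = 0 (Function('T')(M) = Mul(Add(-3, 3), -1) = Mul(0, -1) = 0)
Mul(Add(Function('T')(15), Add(Mul(5149, Pow(13762, -1)), Mul(19111, Pow(Pow(8128, -1), -1)))), Add(-45783, -43382)) = Mul(Add(0, Add(Mul(5149, Pow(13762, -1)), Mul(19111, Pow(Pow(8128, -1), -1)))), Add(-45783, -43382)) = Mul(Add(0, Add(Mul(5149, Rational(1, 13762)), Mul(19111, Pow(Rational(1, 8128), -1)))), -89165) = Mul(Add(0, Add(Rational(5149, 13762), Mul(19111, 8128))), -89165) = Mul(Add(0, Add(Rational(5149, 13762), 155334208)), -89165) = Mul(Add(0, Rational(2137709375645, 13762)), -89165) = Mul(Rational(2137709375645, 13762), -89165) = Rational(-190608856479386425, 13762)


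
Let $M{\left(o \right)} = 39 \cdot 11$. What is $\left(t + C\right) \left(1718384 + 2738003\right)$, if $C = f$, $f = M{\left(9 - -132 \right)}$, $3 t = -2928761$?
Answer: $- \frac{13045957076438}{3} \approx -4.3487 \cdot 10^{12}$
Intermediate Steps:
$t = - \frac{2928761}{3}$ ($t = \frac{1}{3} \left(-2928761\right) = - \frac{2928761}{3} \approx -9.7625 \cdot 10^{5}$)
$M{\left(o \right)} = 429$
$f = 429$
$C = 429$
$\left(t + C\right) \left(1718384 + 2738003\right) = \left(- \frac{2928761}{3} + 429\right) \left(1718384 + 2738003\right) = \left(- \frac{2927474}{3}\right) 4456387 = - \frac{13045957076438}{3}$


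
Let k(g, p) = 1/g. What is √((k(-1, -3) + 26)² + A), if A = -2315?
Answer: 13*I*√10 ≈ 41.11*I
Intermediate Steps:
√((k(-1, -3) + 26)² + A) = √((1/(-1) + 26)² - 2315) = √((-1 + 26)² - 2315) = √(25² - 2315) = √(625 - 2315) = √(-1690) = 13*I*√10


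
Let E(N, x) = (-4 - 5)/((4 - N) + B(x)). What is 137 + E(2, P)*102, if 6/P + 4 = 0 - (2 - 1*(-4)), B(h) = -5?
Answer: 443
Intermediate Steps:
P = -⅗ (P = 6/(-4 + (0 - (2 - 1*(-4)))) = 6/(-4 + (0 - (2 + 4))) = 6/(-4 + (0 - 1*6)) = 6/(-4 + (0 - 6)) = 6/(-4 - 6) = 6/(-10) = 6*(-⅒) = -⅗ ≈ -0.60000)
E(N, x) = -9/(-1 - N) (E(N, x) = (-4 - 5)/((4 - N) - 5) = -9/(-1 - N))
137 + E(2, P)*102 = 137 + (9/(1 + 2))*102 = 137 + (9/3)*102 = 137 + (9*(⅓))*102 = 137 + 3*102 = 137 + 306 = 443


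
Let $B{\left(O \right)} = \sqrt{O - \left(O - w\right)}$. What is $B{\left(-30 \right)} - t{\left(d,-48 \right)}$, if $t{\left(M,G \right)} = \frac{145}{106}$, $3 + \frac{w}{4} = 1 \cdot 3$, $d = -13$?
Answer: $- \frac{145}{106} \approx -1.3679$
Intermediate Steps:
$w = 0$ ($w = -12 + 4 \cdot 1 \cdot 3 = -12 + 4 \cdot 3 = -12 + 12 = 0$)
$t{\left(M,G \right)} = \frac{145}{106}$ ($t{\left(M,G \right)} = 145 \cdot \frac{1}{106} = \frac{145}{106}$)
$B{\left(O \right)} = 0$ ($B{\left(O \right)} = \sqrt{O + \left(0 - O\right)} = \sqrt{O - O} = \sqrt{0} = 0$)
$B{\left(-30 \right)} - t{\left(d,-48 \right)} = 0 - \frac{145}{106} = - \frac{145}{106}$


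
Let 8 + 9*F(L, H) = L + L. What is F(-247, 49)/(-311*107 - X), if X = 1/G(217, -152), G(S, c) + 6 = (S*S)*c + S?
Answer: 1796486567/1071783170136 ≈ 0.0016762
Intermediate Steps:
F(L, H) = -8/9 + 2*L/9 (F(L, H) = -8/9 + (L + L)/9 = -8/9 + (2*L)/9 = -8/9 + 2*L/9)
G(S, c) = -6 + S + c*S**2 (G(S, c) = -6 + ((S*S)*c + S) = -6 + (S**2*c + S) = -6 + (c*S**2 + S) = -6 + (S + c*S**2) = -6 + S + c*S**2)
X = -1/7157317 (X = 1/(-6 + 217 - 152*217**2) = 1/(-6 + 217 - 152*47089) = 1/(-6 + 217 - 7157528) = 1/(-7157317) = -1/7157317 ≈ -1.3972e-7)
F(-247, 49)/(-311*107 - X) = (-8/9 + (2/9)*(-247))/(-311*107 - 1*(-1/7157317)) = (-8/9 - 494/9)/(-33277 + 1/7157317) = -502/(9*(-238174037808/7157317)) = -502/9*(-7157317/238174037808) = 1796486567/1071783170136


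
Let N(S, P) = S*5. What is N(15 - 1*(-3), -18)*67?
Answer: 6030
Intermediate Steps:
N(S, P) = 5*S
N(15 - 1*(-3), -18)*67 = (5*(15 - 1*(-3)))*67 = (5*(15 + 3))*67 = (5*18)*67 = 90*67 = 6030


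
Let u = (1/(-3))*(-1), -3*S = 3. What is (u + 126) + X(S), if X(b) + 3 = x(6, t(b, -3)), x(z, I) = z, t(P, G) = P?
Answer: 388/3 ≈ 129.33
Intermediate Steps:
S = -1 (S = -1/3*3 = -1)
X(b) = 3 (X(b) = -3 + 6 = 3)
u = 1/3 (u = (1*(-1/3))*(-1) = -1/3*(-1) = 1/3 ≈ 0.33333)
(u + 126) + X(S) = (1/3 + 126) + 3 = 379/3 + 3 = 388/3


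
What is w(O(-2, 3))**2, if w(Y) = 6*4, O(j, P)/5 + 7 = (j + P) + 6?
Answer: 576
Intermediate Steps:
O(j, P) = -5 + 5*P + 5*j (O(j, P) = -35 + 5*((j + P) + 6) = -35 + 5*((P + j) + 6) = -35 + 5*(6 + P + j) = -35 + (30 + 5*P + 5*j) = -5 + 5*P + 5*j)
w(Y) = 24
w(O(-2, 3))**2 = 24**2 = 576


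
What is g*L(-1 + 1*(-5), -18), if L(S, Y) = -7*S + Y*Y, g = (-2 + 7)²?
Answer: 9150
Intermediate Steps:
g = 25 (g = 5² = 25)
L(S, Y) = Y² - 7*S (L(S, Y) = -7*S + Y² = Y² - 7*S)
g*L(-1 + 1*(-5), -18) = 25*((-18)² - 7*(-1 + 1*(-5))) = 25*(324 - 7*(-1 - 5)) = 25*(324 - 7*(-6)) = 25*(324 + 42) = 25*366 = 9150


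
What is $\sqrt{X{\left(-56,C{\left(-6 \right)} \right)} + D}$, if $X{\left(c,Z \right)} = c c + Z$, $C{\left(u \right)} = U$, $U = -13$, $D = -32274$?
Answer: $3 i \sqrt{3239} \approx 170.74 i$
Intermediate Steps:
$C{\left(u \right)} = -13$
$X{\left(c,Z \right)} = Z + c^{2}$ ($X{\left(c,Z \right)} = c^{2} + Z = Z + c^{2}$)
$\sqrt{X{\left(-56,C{\left(-6 \right)} \right)} + D} = \sqrt{\left(-13 + \left(-56\right)^{2}\right) - 32274} = \sqrt{\left(-13 + 3136\right) - 32274} = \sqrt{3123 - 32274} = \sqrt{-29151} = 3 i \sqrt{3239}$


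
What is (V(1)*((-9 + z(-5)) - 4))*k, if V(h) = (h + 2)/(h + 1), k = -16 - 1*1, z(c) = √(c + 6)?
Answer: 306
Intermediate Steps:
z(c) = √(6 + c)
k = -17 (k = -16 - 1 = -17)
V(h) = (2 + h)/(1 + h)
(V(1)*((-9 + z(-5)) - 4))*k = (((2 + 1)/(1 + 1))*((-9 + √(6 - 5)) - 4))*(-17) = ((3/2)*((-9 + √1) - 4))*(-17) = (((½)*3)*((-9 + 1) - 4))*(-17) = (3*(-8 - 4)/2)*(-17) = ((3/2)*(-12))*(-17) = -18*(-17) = 306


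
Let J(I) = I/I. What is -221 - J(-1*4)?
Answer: -222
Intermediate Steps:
J(I) = 1
-221 - J(-1*4) = -221 - 1*1 = -221 - 1 = -222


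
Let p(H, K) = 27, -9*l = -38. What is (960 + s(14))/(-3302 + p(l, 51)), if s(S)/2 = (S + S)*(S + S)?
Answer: -2528/3275 ≈ -0.77191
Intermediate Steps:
l = 38/9 (l = -⅑*(-38) = 38/9 ≈ 4.2222)
s(S) = 8*S² (s(S) = 2*((S + S)*(S + S)) = 2*((2*S)*(2*S)) = 2*(4*S²) = 8*S²)
(960 + s(14))/(-3302 + p(l, 51)) = (960 + 8*14²)/(-3302 + 27) = (960 + 8*196)/(-3275) = (960 + 1568)*(-1/3275) = 2528*(-1/3275) = -2528/3275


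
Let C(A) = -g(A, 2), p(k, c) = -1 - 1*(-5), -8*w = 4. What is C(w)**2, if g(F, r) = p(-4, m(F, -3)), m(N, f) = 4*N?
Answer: 16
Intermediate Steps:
w = -1/2 (w = -1/8*4 = -1/2 ≈ -0.50000)
p(k, c) = 4 (p(k, c) = -1 + 5 = 4)
g(F, r) = 4
C(A) = -4 (C(A) = -1*4 = -4)
C(w)**2 = (-4)**2 = 16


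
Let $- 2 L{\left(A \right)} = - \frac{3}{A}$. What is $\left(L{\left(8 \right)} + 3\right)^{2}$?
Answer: $\frac{2601}{256} \approx 10.16$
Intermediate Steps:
$L{\left(A \right)} = \frac{3}{2 A}$ ($L{\left(A \right)} = - \frac{\left(-3\right) \frac{1}{A}}{2} = \frac{3}{2 A}$)
$\left(L{\left(8 \right)} + 3\right)^{2} = \left(\frac{3}{2 \cdot 8} + 3\right)^{2} = \left(\frac{3}{2} \cdot \frac{1}{8} + 3\right)^{2} = \left(\frac{3}{16} + 3\right)^{2} = \left(\frac{51}{16}\right)^{2} = \frac{2601}{256}$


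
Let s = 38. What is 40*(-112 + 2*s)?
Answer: -1440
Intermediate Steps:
40*(-112 + 2*s) = 40*(-112 + 2*38) = 40*(-112 + 76) = 40*(-36) = -1440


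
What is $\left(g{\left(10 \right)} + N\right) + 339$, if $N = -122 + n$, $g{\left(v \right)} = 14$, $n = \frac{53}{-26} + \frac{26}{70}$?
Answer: $\frac{208693}{910} \approx 229.33$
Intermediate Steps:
$n = - \frac{1517}{910}$ ($n = 53 \left(- \frac{1}{26}\right) + 26 \cdot \frac{1}{70} = - \frac{53}{26} + \frac{13}{35} = - \frac{1517}{910} \approx -1.667$)
$N = - \frac{112537}{910}$ ($N = -122 - \frac{1517}{910} = - \frac{112537}{910} \approx -123.67$)
$\left(g{\left(10 \right)} + N\right) + 339 = \left(14 - \frac{112537}{910}\right) + 339 = - \frac{99797}{910} + 339 = \frac{208693}{910}$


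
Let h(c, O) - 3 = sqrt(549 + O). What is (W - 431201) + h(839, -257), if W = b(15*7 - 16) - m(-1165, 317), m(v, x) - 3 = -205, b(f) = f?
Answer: -430907 + 2*sqrt(73) ≈ -4.3089e+5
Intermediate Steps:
m(v, x) = -202 (m(v, x) = 3 - 205 = -202)
h(c, O) = 3 + sqrt(549 + O)
W = 291 (W = (15*7 - 16) - 1*(-202) = (105 - 16) + 202 = 89 + 202 = 291)
(W - 431201) + h(839, -257) = (291 - 431201) + (3 + sqrt(549 - 257)) = -430910 + (3 + sqrt(292)) = -430910 + (3 + 2*sqrt(73)) = -430907 + 2*sqrt(73)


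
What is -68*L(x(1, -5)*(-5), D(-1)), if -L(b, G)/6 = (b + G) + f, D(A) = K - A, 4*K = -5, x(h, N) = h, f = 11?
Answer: 2346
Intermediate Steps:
K = -5/4 (K = (¼)*(-5) = -5/4 ≈ -1.2500)
D(A) = -5/4 - A
L(b, G) = -66 - 6*G - 6*b (L(b, G) = -6*((b + G) + 11) = -6*((G + b) + 11) = -6*(11 + G + b) = -66 - 6*G - 6*b)
-68*L(x(1, -5)*(-5), D(-1)) = -68*(-66 - 6*(-5/4 - 1*(-1)) - 6*(-5)) = -68*(-66 - 6*(-5/4 + 1) - 6*(-5)) = -68*(-66 - 6*(-¼) + 30) = -68*(-66 + 3/2 + 30) = -68*(-69/2) = 2346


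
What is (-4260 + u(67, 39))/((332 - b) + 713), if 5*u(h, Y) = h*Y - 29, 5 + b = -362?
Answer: -4679/1765 ≈ -2.6510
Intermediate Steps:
b = -367 (b = -5 - 362 = -367)
u(h, Y) = -29/5 + Y*h/5 (u(h, Y) = (h*Y - 29)/5 = (Y*h - 29)/5 = (-29 + Y*h)/5 = -29/5 + Y*h/5)
(-4260 + u(67, 39))/((332 - b) + 713) = (-4260 + (-29/5 + (⅕)*39*67))/((332 - 1*(-367)) + 713) = (-4260 + (-29/5 + 2613/5))/((332 + 367) + 713) = (-4260 + 2584/5)/(699 + 713) = -18716/5/1412 = -18716/5*1/1412 = -4679/1765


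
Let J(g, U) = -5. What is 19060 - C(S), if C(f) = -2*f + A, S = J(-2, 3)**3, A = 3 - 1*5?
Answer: 18812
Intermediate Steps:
A = -2 (A = 3 - 5 = -2)
S = -125 (S = (-5)**3 = -125)
C(f) = -2 - 2*f (C(f) = -2*f - 2 = -2 - 2*f)
19060 - C(S) = 19060 - (-2 - 2*(-125)) = 19060 - (-2 + 250) = 19060 - 1*248 = 19060 - 248 = 18812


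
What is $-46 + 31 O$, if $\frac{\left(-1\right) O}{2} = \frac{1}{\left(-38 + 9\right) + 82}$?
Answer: $- \frac{2500}{53} \approx -47.17$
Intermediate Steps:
$O = - \frac{2}{53}$ ($O = - \frac{2}{\left(-38 + 9\right) + 82} = - \frac{2}{-29 + 82} = - \frac{2}{53} \approx -0.037736$)
$-46 + 31 O = -46 + 31 \left(- \frac{2}{53}\right) = -46 - \frac{62}{53} = - \frac{2500}{53}$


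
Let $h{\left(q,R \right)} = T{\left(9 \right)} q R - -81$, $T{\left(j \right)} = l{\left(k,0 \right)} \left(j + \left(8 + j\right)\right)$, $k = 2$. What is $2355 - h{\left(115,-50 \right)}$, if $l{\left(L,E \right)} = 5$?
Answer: $749774$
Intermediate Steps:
$T{\left(j \right)} = 40 + 10 j$ ($T{\left(j \right)} = 5 \left(j + \left(8 + j\right)\right) = 5 \left(8 + 2 j\right) = 40 + 10 j$)
$h{\left(q,R \right)} = 81 + 130 R q$ ($h{\left(q,R \right)} = \left(40 + 10 \cdot 9\right) q R - -81 = \left(40 + 90\right) q R + 81 = 130 q R + 81 = 130 R q + 81 = 81 + 130 R q$)
$2355 - h{\left(115,-50 \right)} = 2355 - \left(81 + 130 \left(-50\right) 115\right) = 2355 - \left(81 - 747500\right) = 2355 - -747419 = 2355 + 747419 = 749774$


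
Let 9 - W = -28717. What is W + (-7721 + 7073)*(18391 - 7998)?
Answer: -6705938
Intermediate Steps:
W = 28726 (W = 9 - 1*(-28717) = 9 + 28717 = 28726)
W + (-7721 + 7073)*(18391 - 7998) = 28726 + (-7721 + 7073)*(18391 - 7998) = 28726 - 648*10393 = 28726 - 6734664 = -6705938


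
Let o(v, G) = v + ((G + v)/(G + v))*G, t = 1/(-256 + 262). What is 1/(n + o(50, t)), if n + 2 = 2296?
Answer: 6/14065 ≈ 0.00042659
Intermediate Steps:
n = 2294 (n = -2 + 2296 = 2294)
t = ⅙ (t = 1/6 = ⅙ ≈ 0.16667)
o(v, G) = G + v (o(v, G) = v + 1*G = v + G = G + v)
1/(n + o(50, t)) = 1/(2294 + (⅙ + 50)) = 1/(2294 + 301/6) = 1/(14065/6) = 6/14065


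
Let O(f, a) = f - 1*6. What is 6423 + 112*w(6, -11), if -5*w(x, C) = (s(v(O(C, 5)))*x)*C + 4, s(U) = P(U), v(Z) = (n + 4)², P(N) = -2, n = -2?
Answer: 16883/5 ≈ 3376.6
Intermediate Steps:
O(f, a) = -6 + f (O(f, a) = f - 6 = -6 + f)
v(Z) = 4 (v(Z) = (-2 + 4)² = 2² = 4)
s(U) = -2
w(x, C) = -⅘ + 2*C*x/5 (w(x, C) = -((-2*x)*C + 4)/5 = -(-2*C*x + 4)/5 = -(4 - 2*C*x)/5 = -⅘ + 2*C*x/5)
6423 + 112*w(6, -11) = 6423 + 112*(-⅘ + (⅖)*(-11)*6) = 6423 + 112*(-⅘ - 132/5) = 6423 + 112*(-136/5) = 6423 - 15232/5 = 16883/5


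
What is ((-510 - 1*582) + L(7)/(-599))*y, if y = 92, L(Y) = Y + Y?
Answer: -60179224/599 ≈ -1.0047e+5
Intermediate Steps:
L(Y) = 2*Y
((-510 - 1*582) + L(7)/(-599))*y = ((-510 - 1*582) + (2*7)/(-599))*92 = ((-510 - 582) + 14*(-1/599))*92 = (-1092 - 14/599)*92 = -654122/599*92 = -60179224/599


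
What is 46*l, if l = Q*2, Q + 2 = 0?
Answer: -184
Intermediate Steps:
Q = -2 (Q = -2 + 0 = -2)
l = -4 (l = -2*2 = -4)
46*l = 46*(-4) = -184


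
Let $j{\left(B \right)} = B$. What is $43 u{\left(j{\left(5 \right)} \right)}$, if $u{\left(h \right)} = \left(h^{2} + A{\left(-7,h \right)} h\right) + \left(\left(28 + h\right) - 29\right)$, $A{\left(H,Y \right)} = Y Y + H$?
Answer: $5117$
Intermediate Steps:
$A{\left(H,Y \right)} = H + Y^{2}$ ($A{\left(H,Y \right)} = Y^{2} + H = H + Y^{2}$)
$u{\left(h \right)} = -1 + h + h^{2} + h \left(-7 + h^{2}\right)$ ($u{\left(h \right)} = \left(h^{2} + \left(-7 + h^{2}\right) h\right) + \left(\left(28 + h\right) - 29\right) = \left(h^{2} + h \left(-7 + h^{2}\right)\right) + \left(-1 + h\right) = -1 + h + h^{2} + h \left(-7 + h^{2}\right)$)
$43 u{\left(j{\left(5 \right)} \right)} = 43 \left(-1 + 5^{2} + 5^{3} - 30\right) = 43 \left(-1 + 25 + 125 - 30\right) = 43 \cdot 119 = 5117$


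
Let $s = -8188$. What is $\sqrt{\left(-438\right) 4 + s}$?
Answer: $2 i \sqrt{2485} \approx 99.7 i$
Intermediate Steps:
$\sqrt{\left(-438\right) 4 + s} = \sqrt{\left(-438\right) 4 - 8188} = \sqrt{-1752 - 8188} = \sqrt{-9940} = 2 i \sqrt{2485}$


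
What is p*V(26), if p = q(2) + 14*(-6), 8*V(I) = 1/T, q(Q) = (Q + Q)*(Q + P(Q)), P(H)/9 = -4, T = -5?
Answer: 11/2 ≈ 5.5000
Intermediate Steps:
P(H) = -36 (P(H) = 9*(-4) = -36)
q(Q) = 2*Q*(-36 + Q) (q(Q) = (Q + Q)*(Q - 36) = (2*Q)*(-36 + Q) = 2*Q*(-36 + Q))
V(I) = -1/40 (V(I) = (1/8)/(-5) = (1/8)*(-1/5) = -1/40)
p = -220 (p = 2*2*(-36 + 2) + 14*(-6) = 2*2*(-34) - 84 = -136 - 84 = -220)
p*V(26) = -220*(-1/40) = 11/2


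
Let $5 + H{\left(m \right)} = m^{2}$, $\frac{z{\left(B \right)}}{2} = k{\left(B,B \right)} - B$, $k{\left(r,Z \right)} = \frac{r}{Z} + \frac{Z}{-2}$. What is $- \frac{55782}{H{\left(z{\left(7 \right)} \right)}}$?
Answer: $- \frac{27891}{178} \approx -156.69$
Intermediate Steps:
$k{\left(r,Z \right)} = - \frac{Z}{2} + \frac{r}{Z}$ ($k{\left(r,Z \right)} = \frac{r}{Z} + Z \left(- \frac{1}{2}\right) = \frac{r}{Z} - \frac{Z}{2} = - \frac{Z}{2} + \frac{r}{Z}$)
$z{\left(B \right)} = 2 - 3 B$ ($z{\left(B \right)} = 2 \left(\left(- \frac{B}{2} + \frac{B}{B}\right) - B\right) = 2 \left(\left(- \frac{B}{2} + 1\right) - B\right) = 2 \left(\left(1 - \frac{B}{2}\right) - B\right) = 2 \left(1 - \frac{3 B}{2}\right) = 2 - 3 B$)
$H{\left(m \right)} = -5 + m^{2}$
$- \frac{55782}{H{\left(z{\left(7 \right)} \right)}} = - \frac{55782}{-5 + \left(2 - 21\right)^{2}} = - \frac{55782}{-5 + \left(-19\right)^{2}} = - \frac{55782}{-5 + 361} = - \frac{55782}{356} = \left(-55782\right) \frac{1}{356} = - \frac{27891}{178}$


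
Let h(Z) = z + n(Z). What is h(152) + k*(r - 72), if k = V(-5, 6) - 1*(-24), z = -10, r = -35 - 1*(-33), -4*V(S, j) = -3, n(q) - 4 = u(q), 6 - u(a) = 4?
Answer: -3671/2 ≈ -1835.5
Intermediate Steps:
u(a) = 2 (u(a) = 6 - 1*4 = 6 - 4 = 2)
n(q) = 6 (n(q) = 4 + 2 = 6)
V(S, j) = ¾ (V(S, j) = -¼*(-3) = ¾)
r = -2 (r = -35 + 33 = -2)
k = 99/4 (k = ¾ - 1*(-24) = ¾ + 24 = 99/4 ≈ 24.750)
h(Z) = -4 (h(Z) = -10 + 6 = -4)
h(152) + k*(r - 72) = -4 + 99*(-2 - 72)/4 = -4 + (99/4)*(-74) = -4 - 3663/2 = -3671/2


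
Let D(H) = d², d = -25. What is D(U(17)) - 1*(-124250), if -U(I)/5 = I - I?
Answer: 124875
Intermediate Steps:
U(I) = 0 (U(I) = -5*(I - I) = -5*0 = 0)
D(H) = 625 (D(H) = (-25)² = 625)
D(U(17)) - 1*(-124250) = 625 - 1*(-124250) = 625 + 124250 = 124875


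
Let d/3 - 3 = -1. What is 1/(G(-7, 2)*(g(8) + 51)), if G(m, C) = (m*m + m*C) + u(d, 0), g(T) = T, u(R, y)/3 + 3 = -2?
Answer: 1/1180 ≈ 0.00084746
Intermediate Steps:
d = 6 (d = 9 + 3*(-1) = 9 - 3 = 6)
u(R, y) = -15 (u(R, y) = -9 + 3*(-2) = -9 - 6 = -15)
G(m, C) = -15 + m² + C*m (G(m, C) = (m*m + m*C) - 15 = (m² + C*m) - 15 = -15 + m² + C*m)
1/(G(-7, 2)*(g(8) + 51)) = 1/((-15 + (-7)² + 2*(-7))*(8 + 51)) = 1/((-15 + 49 - 14)*59) = 1/(20*59) = 1/1180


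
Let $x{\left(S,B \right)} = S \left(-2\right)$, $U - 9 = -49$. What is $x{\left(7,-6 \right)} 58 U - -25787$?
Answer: $58267$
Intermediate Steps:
$U = -40$ ($U = 9 - 49 = -40$)
$x{\left(S,B \right)} = - 2 S$
$x{\left(7,-6 \right)} 58 U - -25787 = \left(-2\right) 7 \cdot 58 \left(-40\right) - -25787 = \left(-14\right) 58 \left(-40\right) + 25787 = \left(-812\right) \left(-40\right) + 25787 = 32480 + 25787 = 58267$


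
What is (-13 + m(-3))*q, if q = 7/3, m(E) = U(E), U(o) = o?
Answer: -112/3 ≈ -37.333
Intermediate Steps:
m(E) = E
q = 7/3 (q = 7*(⅓) = 7/3 ≈ 2.3333)
(-13 + m(-3))*q = (-13 - 3)*(7/3) = -16*7/3 = -112/3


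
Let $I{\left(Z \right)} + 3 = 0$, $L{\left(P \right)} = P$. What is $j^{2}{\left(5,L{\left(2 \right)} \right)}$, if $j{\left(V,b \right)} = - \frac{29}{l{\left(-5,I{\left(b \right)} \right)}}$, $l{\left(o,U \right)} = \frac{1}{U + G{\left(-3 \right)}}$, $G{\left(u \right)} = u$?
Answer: $30276$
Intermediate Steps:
$I{\left(Z \right)} = -3$ ($I{\left(Z \right)} = -3 + 0 = -3$)
$l{\left(o,U \right)} = \frac{1}{-3 + U}$ ($l{\left(o,U \right)} = \frac{1}{U - 3} = \frac{1}{-3 + U}$)
$j{\left(V,b \right)} = 174$ ($j{\left(V,b \right)} = - \frac{29}{\frac{1}{-3 - 3}} = - \frac{29}{\frac{1}{-6}} = - \frac{29}{- \frac{1}{6}} = \left(-29\right) \left(-6\right) = 174$)
$j^{2}{\left(5,L{\left(2 \right)} \right)} = 174^{2} = 30276$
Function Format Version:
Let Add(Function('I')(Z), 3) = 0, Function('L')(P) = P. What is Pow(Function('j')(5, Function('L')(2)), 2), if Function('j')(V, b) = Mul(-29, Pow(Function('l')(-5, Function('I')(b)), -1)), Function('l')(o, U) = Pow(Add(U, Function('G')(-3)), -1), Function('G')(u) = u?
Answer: 30276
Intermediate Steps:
Function('I')(Z) = -3 (Function('I')(Z) = Add(-3, 0) = -3)
Function('l')(o, U) = Pow(Add(-3, U), -1) (Function('l')(o, U) = Pow(Add(U, -3), -1) = Pow(Add(-3, U), -1))
Function('j')(V, b) = 174 (Function('j')(V, b) = Mul(-29, Pow(Pow(Add(-3, -3), -1), -1)) = Mul(-29, Pow(Pow(-6, -1), -1)) = Mul(-29, Pow(Rational(-1, 6), -1)) = Mul(-29, -6) = 174)
Pow(Function('j')(5, Function('L')(2)), 2) = Pow(174, 2) = 30276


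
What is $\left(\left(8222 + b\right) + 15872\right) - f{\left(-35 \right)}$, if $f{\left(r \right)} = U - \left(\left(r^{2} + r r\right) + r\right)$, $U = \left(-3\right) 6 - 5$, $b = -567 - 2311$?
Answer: $23654$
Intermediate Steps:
$b = -2878$ ($b = -567 - 2311 = -2878$)
$U = -23$ ($U = -18 - 5 = -23$)
$f{\left(r \right)} = -23 - r - 2 r^{2}$ ($f{\left(r \right)} = -23 - \left(\left(r^{2} + r r\right) + r\right) = -23 - \left(\left(r^{2} + r^{2}\right) + r\right) = -23 - \left(2 r^{2} + r\right) = -23 - \left(r + 2 r^{2}\right) = -23 - r - 2 r^{2}$)
$\left(\left(8222 + b\right) + 15872\right) - f{\left(-35 \right)} = \left(\left(8222 - 2878\right) + 15872\right) - \left(-23 - -35 - 2 \left(-35\right)^{2}\right) = \left(5344 + 15872\right) - \left(-23 + 35 - 2450\right) = 21216 - \left(-23 + 35 - 2450\right) = 21216 - -2438 = 21216 + 2438 = 23654$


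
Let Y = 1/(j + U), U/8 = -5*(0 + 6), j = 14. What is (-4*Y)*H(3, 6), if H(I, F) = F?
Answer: 12/113 ≈ 0.10619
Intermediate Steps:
U = -240 (U = 8*(-5*(0 + 6)) = 8*(-5*6) = 8*(-30) = -240)
Y = -1/226 (Y = 1/(14 - 240) = 1/(-226) = -1/226 ≈ -0.0044248)
(-4*Y)*H(3, 6) = -4*(-1/226)*6 = (2/113)*6 = 12/113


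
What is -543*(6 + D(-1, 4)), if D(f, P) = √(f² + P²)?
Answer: -3258 - 543*√17 ≈ -5496.8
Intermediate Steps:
D(f, P) = √(P² + f²)
-543*(6 + D(-1, 4)) = -543*(6 + √(4² + (-1)²)) = -543*(6 + √(16 + 1)) = -543*(6 + √17) = -3258 - 543*√17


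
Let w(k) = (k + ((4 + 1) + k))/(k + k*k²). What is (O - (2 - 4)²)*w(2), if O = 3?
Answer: -9/10 ≈ -0.90000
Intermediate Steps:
w(k) = (5 + 2*k)/(k + k³) (w(k) = (k + (5 + k))/(k + k³) = (5 + 2*k)/(k + k³))
(O - (2 - 4)²)*w(2) = (3 - (2 - 4)²)*((5 + 2*2)/(2 + 2³)) = (3 - 1*(-2)²)*((5 + 4)/(2 + 8)) = (3 - 1*4)*(9/10) = (3 - 4)*((⅒)*9) = -1*9/10 = -9/10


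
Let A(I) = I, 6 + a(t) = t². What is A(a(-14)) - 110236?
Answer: -110046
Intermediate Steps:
a(t) = -6 + t²
A(a(-14)) - 110236 = (-6 + (-14)²) - 110236 = (-6 + 196) - 110236 = 190 - 110236 = -110046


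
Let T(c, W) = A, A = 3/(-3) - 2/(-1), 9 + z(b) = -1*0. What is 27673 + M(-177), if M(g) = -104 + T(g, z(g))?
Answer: 27570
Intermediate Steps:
z(b) = -9 (z(b) = -9 - 1*0 = -9 + 0 = -9)
A = 1 (A = 3*(-⅓) - 2*(-1) = -1 + 2 = 1)
T(c, W) = 1
M(g) = -103 (M(g) = -104 + 1 = -103)
27673 + M(-177) = 27673 - 103 = 27570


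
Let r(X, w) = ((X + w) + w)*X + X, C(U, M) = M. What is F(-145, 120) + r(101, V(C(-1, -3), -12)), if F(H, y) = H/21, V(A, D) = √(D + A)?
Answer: 216197/21 + 202*I*√15 ≈ 10295.0 + 782.34*I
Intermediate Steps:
V(A, D) = √(A + D)
r(X, w) = X + X*(X + 2*w) (r(X, w) = (X + 2*w)*X + X = X*(X + 2*w) + X = X + X*(X + 2*w))
F(H, y) = H/21 (F(H, y) = H*(1/21) = H/21)
F(-145, 120) + r(101, V(C(-1, -3), -12)) = (1/21)*(-145) + 101*(1 + 101 + 2*√(-3 - 12)) = -145/21 + 101*(1 + 101 + 2*√(-15)) = -145/21 + 101*(1 + 101 + 2*(I*√15)) = -145/21 + 101*(1 + 101 + 2*I*√15) = -145/21 + 101*(102 + 2*I*√15) = -145/21 + (10302 + 202*I*√15) = 216197/21 + 202*I*√15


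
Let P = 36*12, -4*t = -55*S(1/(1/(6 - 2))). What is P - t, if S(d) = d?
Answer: 377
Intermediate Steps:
t = 55 (t = -(-55)/(4*(1/(6 - 2))) = -(-55)/(4*(1/4)) = -(-55)/(4*¼) = -(-55)*4/4 = -¼*(-220) = 55)
P = 432
P - t = 432 - 1*55 = 432 - 55 = 377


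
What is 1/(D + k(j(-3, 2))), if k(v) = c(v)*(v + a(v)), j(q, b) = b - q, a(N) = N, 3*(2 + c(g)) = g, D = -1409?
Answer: -3/4237 ≈ -0.00070805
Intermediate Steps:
c(g) = -2 + g/3
k(v) = 2*v*(-2 + v/3) (k(v) = (-2 + v/3)*(v + v) = (-2 + v/3)*(2*v) = 2*v*(-2 + v/3))
1/(D + k(j(-3, 2))) = 1/(-1409 + 2*(2 - 1*(-3))*(-6 + (2 - 1*(-3)))/3) = 1/(-1409 + 2*(2 + 3)*(-6 + (2 + 3))/3) = 1/(-1409 + (2/3)*5*(-6 + 5)) = 1/(-1409 + (2/3)*5*(-1)) = 1/(-1409 - 10/3) = 1/(-4237/3) = -3/4237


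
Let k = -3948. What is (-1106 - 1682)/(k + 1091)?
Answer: 2788/2857 ≈ 0.97585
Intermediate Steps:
(-1106 - 1682)/(k + 1091) = (-1106 - 1682)/(-3948 + 1091) = -2788/(-2857) = -2788*(-1/2857) = 2788/2857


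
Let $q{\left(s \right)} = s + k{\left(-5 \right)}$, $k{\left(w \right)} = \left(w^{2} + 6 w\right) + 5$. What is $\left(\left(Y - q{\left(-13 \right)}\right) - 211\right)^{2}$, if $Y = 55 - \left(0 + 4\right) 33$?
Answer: $75625$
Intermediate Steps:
$k{\left(w \right)} = 5 + w^{2} + 6 w$
$Y = -77$ ($Y = 55 - 4 \cdot 33 = 55 - 132 = -77$)
$q{\left(s \right)} = s$ ($q{\left(s \right)} = s + \left(5 + \left(-5\right)^{2} + 6 \left(-5\right)\right) = s + \left(5 + 25 - 30\right) = s + 0 = s$)
$\left(\left(Y - q{\left(-13 \right)}\right) - 211\right)^{2} = \left(\left(-77 - -13\right) - 211\right)^{2} = \left(\left(-77 + 13\right) - 211\right)^{2} = \left(-64 - 211\right)^{2} = \left(-275\right)^{2} = 75625$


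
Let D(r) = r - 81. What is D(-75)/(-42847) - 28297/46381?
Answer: -1205206123/1987286707 ≈ -0.60646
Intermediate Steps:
D(r) = -81 + r
D(-75)/(-42847) - 28297/46381 = (-81 - 75)/(-42847) - 28297/46381 = -156*(-1/42847) - 28297*1/46381 = 156/42847 - 28297/46381 = -1205206123/1987286707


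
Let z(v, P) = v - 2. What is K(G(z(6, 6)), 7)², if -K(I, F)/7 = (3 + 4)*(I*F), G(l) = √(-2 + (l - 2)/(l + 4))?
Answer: -823543/4 ≈ -2.0589e+5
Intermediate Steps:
z(v, P) = -2 + v
G(l) = √(-2 + (-2 + l)/(4 + l))
K(I, F) = -49*F*I (K(I, F) = -7*(3 + 4)*I*F = -49*F*I)
K(G(z(6, 6)), 7)² = (-49*7*√((-10 - (-2 + 6))/(4 + (-2 + 6))))² = (-49*7*√((-10 - 1*4)/(4 + 4)))² = (-49*7*√((-10 - 4)/8))² = (-49*7*√((⅛)*(-14)))² = (-49*7*√(-7/4))² = (-49*7*I*√7/2)² = (-343*I*√7/2)² = -823543/4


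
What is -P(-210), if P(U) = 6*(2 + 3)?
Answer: -30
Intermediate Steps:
P(U) = 30 (P(U) = 6*5 = 30)
-P(-210) = -1*30 = -30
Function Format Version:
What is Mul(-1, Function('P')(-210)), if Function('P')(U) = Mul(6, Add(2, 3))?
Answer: -30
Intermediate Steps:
Function('P')(U) = 30 (Function('P')(U) = Mul(6, 5) = 30)
Mul(-1, Function('P')(-210)) = Mul(-1, 30) = -30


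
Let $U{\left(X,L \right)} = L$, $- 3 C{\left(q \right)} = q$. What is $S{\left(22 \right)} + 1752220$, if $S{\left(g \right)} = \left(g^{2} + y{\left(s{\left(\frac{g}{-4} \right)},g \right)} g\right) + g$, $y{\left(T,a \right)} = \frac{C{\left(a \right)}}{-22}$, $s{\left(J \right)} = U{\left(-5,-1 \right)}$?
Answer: $\frac{5258200}{3} \approx 1.7527 \cdot 10^{6}$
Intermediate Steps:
$C{\left(q \right)} = - \frac{q}{3}$
$s{\left(J \right)} = -1$
$y{\left(T,a \right)} = \frac{a}{66}$ ($y{\left(T,a \right)} = \frac{\left(- \frac{1}{3}\right) a}{-22} = - \frac{a}{3} \left(- \frac{1}{22}\right) = \frac{a}{66}$)
$S{\left(g \right)} = g + \frac{67 g^{2}}{66}$ ($S{\left(g \right)} = \left(g^{2} + \frac{g}{66} g\right) + g = \left(g^{2} + \frac{g^{2}}{66}\right) + g = \frac{67 g^{2}}{66} + g = g + \frac{67 g^{2}}{66}$)
$S{\left(22 \right)} + 1752220 = \frac{1}{66} \cdot 22 \left(66 + 67 \cdot 22\right) + 1752220 = \frac{1}{66} \cdot 22 \left(66 + 1474\right) + 1752220 = \frac{1}{66} \cdot 22 \cdot 1540 + 1752220 = \frac{1540}{3} + 1752220 = \frac{5258200}{3}$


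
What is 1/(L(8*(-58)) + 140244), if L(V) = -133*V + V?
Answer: 1/201492 ≈ 4.9630e-6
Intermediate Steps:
L(V) = -132*V
1/(L(8*(-58)) + 140244) = 1/(-1056*(-58) + 140244) = 1/(-132*(-464) + 140244) = 1/(61248 + 140244) = 1/201492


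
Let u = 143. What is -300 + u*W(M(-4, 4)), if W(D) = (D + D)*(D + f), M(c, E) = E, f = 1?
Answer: 5420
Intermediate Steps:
W(D) = 2*D*(1 + D) (W(D) = (D + D)*(D + 1) = (2*D)*(1 + D) = 2*D*(1 + D))
-300 + u*W(M(-4, 4)) = -300 + 143*(2*4*(1 + 4)) = -300 + 143*(2*4*5) = -300 + 143*40 = -300 + 5720 = 5420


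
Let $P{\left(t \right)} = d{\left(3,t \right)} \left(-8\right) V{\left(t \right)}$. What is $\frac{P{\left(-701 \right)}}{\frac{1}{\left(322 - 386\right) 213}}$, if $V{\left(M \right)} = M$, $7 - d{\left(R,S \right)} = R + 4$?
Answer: $0$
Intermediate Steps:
$d{\left(R,S \right)} = 3 - R$ ($d{\left(R,S \right)} = 7 - \left(R + 4\right) = 7 - \left(4 + R\right) = 3 - R$)
$P{\left(t \right)} = 0$ ($P{\left(t \right)} = \left(3 - 3\right) \left(-8\right) t = 0 \left(-8\right) t = 0 t = 0$)
$\frac{P{\left(-701 \right)}}{\frac{1}{\left(322 - 386\right) 213}} = \frac{0}{\frac{1}{\left(322 - 386\right) 213}} = \frac{0}{\frac{1}{\left(-64\right) 213}} = \frac{0}{\frac{1}{-13632}} = \frac{0}{- \frac{1}{13632}} = 0 \left(-13632\right) = 0$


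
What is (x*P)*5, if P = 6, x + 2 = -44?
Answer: -1380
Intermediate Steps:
x = -46 (x = -2 - 44 = -46)
(x*P)*5 = -46*6*5 = -276*5 = -1380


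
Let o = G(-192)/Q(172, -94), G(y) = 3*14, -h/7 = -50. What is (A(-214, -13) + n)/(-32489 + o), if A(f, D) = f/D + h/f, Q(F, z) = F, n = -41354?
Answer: 4945240026/3886499903 ≈ 1.2724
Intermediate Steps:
h = 350 (h = -7*(-50) = 350)
G(y) = 42
A(f, D) = 350/f + f/D (A(f, D) = f/D + 350/f = 350/f + f/D)
o = 21/86 (o = 42/172 = 42*(1/172) = 21/86 ≈ 0.24419)
(A(-214, -13) + n)/(-32489 + o) = ((350/(-214) - 214/(-13)) - 41354)/(-32489 + 21/86) = ((350*(-1/214) - 214*(-1/13)) - 41354)/(-2794033/86) = ((-175/107 + 214/13) - 41354)*(-86/2794033) = (20623/1391 - 41354)*(-86/2794033) = -57502791/1391*(-86/2794033) = 4945240026/3886499903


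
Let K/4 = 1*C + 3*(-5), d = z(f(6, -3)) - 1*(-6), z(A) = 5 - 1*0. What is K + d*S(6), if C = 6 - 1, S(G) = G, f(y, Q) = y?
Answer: 26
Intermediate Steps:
z(A) = 5 (z(A) = 5 + 0 = 5)
C = 5
d = 11 (d = 5 - 1*(-6) = 5 + 6 = 11)
K = -40 (K = 4*(1*5 + 3*(-5)) = 4*(5 - 15) = 4*(-10) = -40)
K + d*S(6) = -40 + 11*6 = -40 + 66 = 26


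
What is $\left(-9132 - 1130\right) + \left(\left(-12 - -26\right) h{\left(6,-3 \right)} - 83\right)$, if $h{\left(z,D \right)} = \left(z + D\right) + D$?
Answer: $-10345$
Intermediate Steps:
$h{\left(z,D \right)} = z + 2 D$ ($h{\left(z,D \right)} = \left(D + z\right) + D = z + 2 D$)
$\left(-9132 - 1130\right) + \left(\left(-12 - -26\right) h{\left(6,-3 \right)} - 83\right) = \left(-9132 - 1130\right) - \left(83 - \left(-12 - -26\right) \left(6 + 2 \left(-3\right)\right)\right) = -10262 - \left(83 - \left(-12 + 26\right) \left(6 - 6\right)\right) = -10262 + \left(14 \cdot 0 - 83\right) = -10262 + \left(0 - 83\right) = -10262 - 83 = -10345$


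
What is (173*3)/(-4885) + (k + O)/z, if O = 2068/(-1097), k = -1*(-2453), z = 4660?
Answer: 419280249/998888708 ≈ 0.41975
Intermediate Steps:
k = 2453
O = -2068/1097 (O = 2068*(-1/1097) = -2068/1097 ≈ -1.8851)
(173*3)/(-4885) + (k + O)/z = (173*3)/(-4885) + (2453 - 2068/1097)/4660 = 519*(-1/4885) + (2688873/1097)*(1/4660) = -519/4885 + 2688873/5112020 = 419280249/998888708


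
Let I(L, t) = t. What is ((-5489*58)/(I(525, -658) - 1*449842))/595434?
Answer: 159181/134121508500 ≈ 1.1868e-6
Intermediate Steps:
((-5489*58)/(I(525, -658) - 1*449842))/595434 = ((-5489*58)/(-658 - 1*449842))/595434 = -318362/(-658 - 449842)*(1/595434) = -318362/(-450500)*(1/595434) = -318362*(-1/450500)*(1/595434) = (159181/225250)*(1/595434) = 159181/134121508500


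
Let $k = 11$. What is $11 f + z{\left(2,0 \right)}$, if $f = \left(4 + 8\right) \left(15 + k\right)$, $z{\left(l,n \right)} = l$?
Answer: $3434$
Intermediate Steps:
$f = 312$ ($f = \left(4 + 8\right) \left(15 + 11\right) = 12 \cdot 26 = 312$)
$11 f + z{\left(2,0 \right)} = 11 \cdot 312 + 2 = 3432 + 2 = 3434$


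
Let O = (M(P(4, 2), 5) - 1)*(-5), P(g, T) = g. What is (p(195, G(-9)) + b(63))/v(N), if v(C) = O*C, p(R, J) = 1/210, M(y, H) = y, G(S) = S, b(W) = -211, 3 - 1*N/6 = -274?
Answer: 44309/5235300 ≈ 0.0084635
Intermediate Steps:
N = 1662 (N = 18 - 6*(-274) = 18 + 1644 = 1662)
O = -15 (O = (4 - 1)*(-5) = 3*(-5) = -15)
p(R, J) = 1/210
v(C) = -15*C
(p(195, G(-9)) + b(63))/v(N) = (1/210 - 211)/((-15*1662)) = -44309/210/(-24930) = -44309/210*(-1/24930) = 44309/5235300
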